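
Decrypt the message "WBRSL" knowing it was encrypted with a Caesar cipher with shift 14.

Step 1: Reverse the shift by subtracting 14 from each letter position.
  W (position 22) -> position (22-14) mod 26 = 8 -> I
  B (position 1) -> position (1-14) mod 26 = 13 -> N
  R (position 17) -> position (17-14) mod 26 = 3 -> D
  S (position 18) -> position (18-14) mod 26 = 4 -> E
  L (position 11) -> position (11-14) mod 26 = 23 -> X
Decrypted message: INDEX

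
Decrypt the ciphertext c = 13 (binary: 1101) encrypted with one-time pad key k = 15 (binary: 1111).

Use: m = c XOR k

Step 1: XOR ciphertext with key:
  Ciphertext: 1101
  Key:        1111
  XOR:        0010
Step 2: Plaintext = 0010 = 2 in decimal.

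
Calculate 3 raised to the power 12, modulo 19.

Step 1: Compute 3^12 mod 19 step by step, reducing modulo 19 at each step.
  3^1 mod 19 = 3
  3^2 mod 19 = (3 * 3) mod 19 = 9
  3^3 mod 19 = (9 * 3) mod 19 = 8
  3^4 mod 19 = (8 * 3) mod 19 = 5
  3^5 mod 19 = (5 * 3) mod 19 = 15
  3^6 mod 19 = (15 * 3) mod 19 = 7
  3^7 mod 19 = (7 * 3) mod 19 = 2
  3^8 mod 19 = (2 * 3) mod 19 = 6
  3^9 mod 19 = (6 * 3) mod 19 = 18
  3^10 mod 19 = (18 * 3) mod 19 = 16
  3^11 mod 19 = (16 * 3) mod 19 = 10
  3^12 mod 19 = (10 * 3) mod 19 = 11
Step 2: Result = 11.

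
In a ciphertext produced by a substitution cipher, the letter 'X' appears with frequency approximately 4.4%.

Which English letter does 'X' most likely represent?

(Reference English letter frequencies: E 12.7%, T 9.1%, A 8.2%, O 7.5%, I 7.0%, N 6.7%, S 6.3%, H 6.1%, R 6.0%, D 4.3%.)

Step 1: The observed frequency is 4.4%.
Step 2: Compare with English frequencies:
  E: 12.7% (difference: 8.3%)
  T: 9.1% (difference: 4.7%)
  A: 8.2% (difference: 3.8%)
  O: 7.5% (difference: 3.1%)
  I: 7.0% (difference: 2.6%)
  N: 6.7% (difference: 2.3%)
  S: 6.3% (difference: 1.9%)
  H: 6.1% (difference: 1.7%)
  R: 6.0% (difference: 1.6%)
  D: 4.3% (difference: 0.1%) <-- closest
Step 3: 'X' most likely represents 'D' (frequency 4.3%).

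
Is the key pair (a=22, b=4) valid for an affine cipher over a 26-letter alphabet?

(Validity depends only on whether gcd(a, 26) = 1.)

Step 1: Compute gcd(22, 26).
Step 2: gcd(22, 26) = 2.
Since gcd = 2 != 1, 22 shares a common factor with 26, so it cannot be used.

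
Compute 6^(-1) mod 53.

Step 1: We need x such that 6 * x = 1 (mod 53).
Step 2: Using the extended Euclidean algorithm or trial:
  6 * 9 = 54 = 1 * 53 + 1.
Step 3: Since 54 mod 53 = 1, the inverse is x = 9.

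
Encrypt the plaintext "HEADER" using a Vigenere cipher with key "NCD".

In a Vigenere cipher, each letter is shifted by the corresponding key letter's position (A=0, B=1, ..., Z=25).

Step 1: Repeat key to match plaintext length:
  Plaintext: HEADER
  Key:       NCDNCD
Step 2: Encrypt each letter:
  H(7) + N(13) = (7+13) mod 26 = 20 = U
  E(4) + C(2) = (4+2) mod 26 = 6 = G
  A(0) + D(3) = (0+3) mod 26 = 3 = D
  D(3) + N(13) = (3+13) mod 26 = 16 = Q
  E(4) + C(2) = (4+2) mod 26 = 6 = G
  R(17) + D(3) = (17+3) mod 26 = 20 = U
Ciphertext: UGDQGU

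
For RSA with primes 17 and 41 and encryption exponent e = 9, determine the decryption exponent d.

Step 1: n = 17 * 41 = 697.
Step 2: phi(n) = 16 * 40 = 640.
Step 3: Find d such that 9 * d = 1 (mod 640).
Step 4: d = 9^(-1) mod 640 = 569.
Verification: 9 * 569 = 5121 = 8 * 640 + 1.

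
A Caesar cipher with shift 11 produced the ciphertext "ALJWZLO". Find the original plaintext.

Step 1: Reverse the shift by subtracting 11 from each letter position.
  A (position 0) -> position (0-11) mod 26 = 15 -> P
  L (position 11) -> position (11-11) mod 26 = 0 -> A
  J (position 9) -> position (9-11) mod 26 = 24 -> Y
  W (position 22) -> position (22-11) mod 26 = 11 -> L
  Z (position 25) -> position (25-11) mod 26 = 14 -> O
  L (position 11) -> position (11-11) mod 26 = 0 -> A
  O (position 14) -> position (14-11) mod 26 = 3 -> D
Decrypted message: PAYLOAD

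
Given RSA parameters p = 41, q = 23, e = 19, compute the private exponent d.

Step 1: n = 41 * 23 = 943.
Step 2: phi(n) = 40 * 22 = 880.
Step 3: Find d such that 19 * d = 1 (mod 880).
Step 4: d = 19^(-1) mod 880 = 139.
Verification: 19 * 139 = 2641 = 3 * 880 + 1.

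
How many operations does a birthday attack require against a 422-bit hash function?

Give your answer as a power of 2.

Step 1: The birthday paradox gives collision probability ~50% after sqrt(2^n) = 2^(n/2) hashes.
Step 2: For 422-bit output: 2^(422/2) = 2^211.
Step 3: Approximately 2^211 hash computations needed.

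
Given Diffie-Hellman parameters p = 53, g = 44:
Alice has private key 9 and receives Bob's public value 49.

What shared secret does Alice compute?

Step 1: s = B^a mod p = 49^9 mod 53.
  49^1 mod 53 = 49
  49^2 mod 53 = (49 * 49) mod 53 = 16
  49^3 mod 53 = (16 * 49) mod 53 = 42
  49^4 mod 53 = (42 * 49) mod 53 = 44
  49^5 mod 53 = (44 * 49) mod 53 = 36
  49^6 mod 53 = (36 * 49) mod 53 = 15
  49^7 mod 53 = (15 * 49) mod 53 = 46
  49^8 mod 53 = (46 * 49) mod 53 = 28
  49^9 mod 53 = (28 * 49) mod 53 = 47
Result: shared secret = 47.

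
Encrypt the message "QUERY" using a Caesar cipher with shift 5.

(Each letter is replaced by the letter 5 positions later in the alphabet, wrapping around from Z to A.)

Step 1: For each letter, shift forward by 5 positions (mod 26).
  Q (position 16) -> position (16+5) mod 26 = 21 -> V
  U (position 20) -> position (20+5) mod 26 = 25 -> Z
  E (position 4) -> position (4+5) mod 26 = 9 -> J
  R (position 17) -> position (17+5) mod 26 = 22 -> W
  Y (position 24) -> position (24+5) mod 26 = 3 -> D
Result: VZJWD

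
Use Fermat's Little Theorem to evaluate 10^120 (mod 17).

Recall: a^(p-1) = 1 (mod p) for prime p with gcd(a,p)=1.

Step 1: Since 17 is prime, by Fermat's Little Theorem: 10^16 = 1 (mod 17).
Step 2: Reduce exponent: 120 mod 16 = 8.
Step 3: So 10^120 = 10^8 (mod 17).
Step 4: 10^8 mod 17 = 16.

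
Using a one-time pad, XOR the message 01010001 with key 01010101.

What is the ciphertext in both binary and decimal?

Step 1: Write out the XOR operation bit by bit:
  Message: 01010001
  Key:     01010101
  XOR:     00000100
Step 2: Convert to decimal: 00000100 = 4.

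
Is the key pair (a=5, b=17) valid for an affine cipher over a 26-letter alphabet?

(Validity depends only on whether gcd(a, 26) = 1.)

Step 1: Compute gcd(5, 26).
Step 2: gcd(5, 26) = 1.
Since gcd = 1, 5 is coprime with 26, so it is a valid key.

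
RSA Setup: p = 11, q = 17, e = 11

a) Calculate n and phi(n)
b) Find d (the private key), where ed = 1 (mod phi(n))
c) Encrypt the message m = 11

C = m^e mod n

Step 1: n = 11 * 17 = 187.
Step 2: phi(n) = (11-1)(17-1) = 10 * 16 = 160.
Step 3: Find d = 11^(-1) mod 160 = 131.
  Verify: 11 * 131 = 1441 = 1 (mod 160).
Step 4: C = 11^11 mod 187 = 165.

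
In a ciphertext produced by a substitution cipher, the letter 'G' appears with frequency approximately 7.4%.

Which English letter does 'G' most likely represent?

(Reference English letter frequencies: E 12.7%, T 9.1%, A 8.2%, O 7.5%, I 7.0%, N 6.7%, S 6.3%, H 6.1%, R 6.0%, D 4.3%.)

Step 1: The observed frequency is 7.4%.
Step 2: Compare with English frequencies:
  E: 12.7% (difference: 5.3%)
  T: 9.1% (difference: 1.7%)
  A: 8.2% (difference: 0.8%)
  O: 7.5% (difference: 0.1%) <-- closest
  I: 7.0% (difference: 0.4%)
  N: 6.7% (difference: 0.7%)
  S: 6.3% (difference: 1.1%)
  H: 6.1% (difference: 1.3%)
  R: 6.0% (difference: 1.4%)
  D: 4.3% (difference: 3.1%)
Step 3: 'G' most likely represents 'O' (frequency 7.5%).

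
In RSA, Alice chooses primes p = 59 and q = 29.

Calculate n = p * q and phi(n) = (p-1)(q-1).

Step 1: n = p * q = 59 * 29 = 1711.
Step 2: phi(n) = (p-1)(q-1) = 58 * 28 = 1624.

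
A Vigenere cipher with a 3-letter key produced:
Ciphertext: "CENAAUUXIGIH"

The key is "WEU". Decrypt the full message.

Step 1: Key 'WEU' has length 3. Extended key: WEUWEUWEUWEU
Step 2: Decrypt each position:
  C(2) - W(22) = 6 = G
  E(4) - E(4) = 0 = A
  N(13) - U(20) = 19 = T
  A(0) - W(22) = 4 = E
  A(0) - E(4) = 22 = W
  U(20) - U(20) = 0 = A
  U(20) - W(22) = 24 = Y
  X(23) - E(4) = 19 = T
  I(8) - U(20) = 14 = O
  G(6) - W(22) = 10 = K
  I(8) - E(4) = 4 = E
  H(7) - U(20) = 13 = N
Plaintext: GATEWAYTOKEN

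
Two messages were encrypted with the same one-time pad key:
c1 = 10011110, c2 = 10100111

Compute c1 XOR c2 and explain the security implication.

Step 1: c1 XOR c2 = (m1 XOR k) XOR (m2 XOR k).
Step 2: By XOR associativity/commutativity: = m1 XOR m2 XOR k XOR k = m1 XOR m2.
Step 3: 10011110 XOR 10100111 = 00111001 = 57.
Step 4: The key cancels out! An attacker learns m1 XOR m2 = 57, revealing the relationship between plaintexts.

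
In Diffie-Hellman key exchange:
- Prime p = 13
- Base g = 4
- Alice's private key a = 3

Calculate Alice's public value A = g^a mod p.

Step 1: A = g^a mod p = 4^3 mod 13.
  4^1 mod 13 = 4
  4^2 mod 13 = (4 * 4) mod 13 = 3
  4^3 mod 13 = (3 * 4) mod 13 = 12
Result: A = 12.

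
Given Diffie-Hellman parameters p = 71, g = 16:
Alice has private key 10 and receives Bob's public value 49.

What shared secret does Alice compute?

Step 1: s = B^a mod p = 49^10 mod 71.
  49^1 mod 71 = 49
  49^2 mod 71 = (49 * 49) mod 71 = 58
  49^3 mod 71 = (58 * 49) mod 71 = 2
  49^4 mod 71 = (2 * 49) mod 71 = 27
  49^5 mod 71 = (27 * 49) mod 71 = 45
  49^6 mod 71 = (45 * 49) mod 71 = 4
  49^7 mod 71 = (4 * 49) mod 71 = 54
  49^8 mod 71 = (54 * 49) mod 71 = 19
  49^9 mod 71 = (19 * 49) mod 71 = 8
  49^10 mod 71 = (8 * 49) mod 71 = 37
Result: shared secret = 37.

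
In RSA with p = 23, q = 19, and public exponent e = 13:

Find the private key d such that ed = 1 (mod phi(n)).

Step 1: n = 23 * 19 = 437.
Step 2: phi(n) = 22 * 18 = 396.
Step 3: Find d such that 13 * d = 1 (mod 396).
Step 4: d = 13^(-1) mod 396 = 61.
Verification: 13 * 61 = 793 = 2 * 396 + 1.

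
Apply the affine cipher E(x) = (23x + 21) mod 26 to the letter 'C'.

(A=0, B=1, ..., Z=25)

Step 1: Convert 'C' to number: x = 2.
Step 2: E(2) = (23 * 2 + 21) mod 26 = 67 mod 26 = 15.
Step 3: Convert 15 back to letter: P.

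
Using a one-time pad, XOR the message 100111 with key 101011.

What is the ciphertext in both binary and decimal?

Step 1: Write out the XOR operation bit by bit:
  Message: 100111
  Key:     101011
  XOR:     001100
Step 2: Convert to decimal: 001100 = 12.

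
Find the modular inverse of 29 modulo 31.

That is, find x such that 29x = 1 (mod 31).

Step 1: We need x such that 29 * x = 1 (mod 31).
Step 2: Using the extended Euclidean algorithm or trial:
  29 * 15 = 435 = 14 * 31 + 1.
Step 3: Since 435 mod 31 = 1, the inverse is x = 15.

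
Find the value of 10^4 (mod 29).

Step 1: Compute 10^4 mod 29 step by step, reducing modulo 29 at each step.
  10^1 mod 29 = 10
  10^2 mod 29 = (10 * 10) mod 29 = 13
  10^3 mod 29 = (13 * 10) mod 29 = 14
  10^4 mod 29 = (14 * 10) mod 29 = 24
Step 2: Result = 24.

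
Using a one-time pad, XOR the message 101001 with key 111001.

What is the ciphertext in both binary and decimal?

Step 1: Write out the XOR operation bit by bit:
  Message: 101001
  Key:     111001
  XOR:     010000
Step 2: Convert to decimal: 010000 = 16.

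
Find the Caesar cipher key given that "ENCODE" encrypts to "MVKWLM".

Step 1: Compare first letters: E (position 4) -> M (position 12).
Step 2: Shift = (12 - 4) mod 26 = 8.
The shift value is 8.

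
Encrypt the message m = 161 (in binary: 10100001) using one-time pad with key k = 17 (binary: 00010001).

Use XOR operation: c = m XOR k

Step 1: Write out the XOR operation bit by bit:
  Message: 10100001
  Key:     00010001
  XOR:     10110000
Step 2: Convert to decimal: 10110000 = 176.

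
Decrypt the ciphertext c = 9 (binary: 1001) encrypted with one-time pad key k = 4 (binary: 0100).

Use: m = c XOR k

Step 1: XOR ciphertext with key:
  Ciphertext: 1001
  Key:        0100
  XOR:        1101
Step 2: Plaintext = 1101 = 13 in decimal.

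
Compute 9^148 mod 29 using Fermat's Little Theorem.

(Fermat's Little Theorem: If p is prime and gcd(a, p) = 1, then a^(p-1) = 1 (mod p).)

Step 1: Since 29 is prime, by Fermat's Little Theorem: 9^28 = 1 (mod 29).
Step 2: Reduce exponent: 148 mod 28 = 8.
Step 3: So 9^148 = 9^8 (mod 29).
Step 4: 9^8 mod 29 = 20.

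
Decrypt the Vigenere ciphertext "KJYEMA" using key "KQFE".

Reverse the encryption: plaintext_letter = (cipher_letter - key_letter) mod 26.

Step 1: Extend key: KQFEKQ
Step 2: Decrypt each letter (c - k) mod 26:
  K(10) - K(10) = (10-10) mod 26 = 0 = A
  J(9) - Q(16) = (9-16) mod 26 = 19 = T
  Y(24) - F(5) = (24-5) mod 26 = 19 = T
  E(4) - E(4) = (4-4) mod 26 = 0 = A
  M(12) - K(10) = (12-10) mod 26 = 2 = C
  A(0) - Q(16) = (0-16) mod 26 = 10 = K
Plaintext: ATTACK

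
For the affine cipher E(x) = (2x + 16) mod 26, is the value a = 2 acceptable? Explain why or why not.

Step 1: Compute gcd(2, 26).
Step 2: gcd(2, 26) = 2.
Since gcd = 2 != 1, 2 shares a common factor with 26, so it cannot be used.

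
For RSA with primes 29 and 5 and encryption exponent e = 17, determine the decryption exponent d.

Step 1: n = 29 * 5 = 145.
Step 2: phi(n) = 28 * 4 = 112.
Step 3: Find d such that 17 * d = 1 (mod 112).
Step 4: d = 17^(-1) mod 112 = 33.
Verification: 17 * 33 = 561 = 5 * 112 + 1.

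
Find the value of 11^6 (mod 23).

Step 1: Compute 11^6 mod 23 step by step, reducing modulo 23 at each step.
  11^1 mod 23 = 11
  11^2 mod 23 = (11 * 11) mod 23 = 6
  11^3 mod 23 = (6 * 11) mod 23 = 20
  11^4 mod 23 = (20 * 11) mod 23 = 13
  11^5 mod 23 = (13 * 11) mod 23 = 5
  11^6 mod 23 = (5 * 11) mod 23 = 9
Step 2: Result = 9.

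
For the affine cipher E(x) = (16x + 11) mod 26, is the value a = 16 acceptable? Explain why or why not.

Step 1: Compute gcd(16, 26).
Step 2: gcd(16, 26) = 2.
Since gcd = 2 != 1, 16 shares a common factor with 26, so it cannot be used.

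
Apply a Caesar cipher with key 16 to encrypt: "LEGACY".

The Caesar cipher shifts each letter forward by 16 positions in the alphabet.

Step 1: For each letter, shift forward by 16 positions (mod 26).
  L (position 11) -> position (11+16) mod 26 = 1 -> B
  E (position 4) -> position (4+16) mod 26 = 20 -> U
  G (position 6) -> position (6+16) mod 26 = 22 -> W
  A (position 0) -> position (0+16) mod 26 = 16 -> Q
  C (position 2) -> position (2+16) mod 26 = 18 -> S
  Y (position 24) -> position (24+16) mod 26 = 14 -> O
Result: BUWQSO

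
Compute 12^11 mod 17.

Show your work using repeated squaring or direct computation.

Step 1: Compute 12^11 mod 17 step by step, reducing modulo 17 at each step.
  12^1 mod 17 = 12
  12^2 mod 17 = (12 * 12) mod 17 = 8
  12^3 mod 17 = (8 * 12) mod 17 = 11
  12^4 mod 17 = (11 * 12) mod 17 = 13
  12^5 mod 17 = (13 * 12) mod 17 = 3
  12^6 mod 17 = (3 * 12) mod 17 = 2
  12^7 mod 17 = (2 * 12) mod 17 = 7
  12^8 mod 17 = (7 * 12) mod 17 = 16
  12^9 mod 17 = (16 * 12) mod 17 = 5
  12^10 mod 17 = (5 * 12) mod 17 = 9
  12^11 mod 17 = (9 * 12) mod 17 = 6
Step 2: Result = 6.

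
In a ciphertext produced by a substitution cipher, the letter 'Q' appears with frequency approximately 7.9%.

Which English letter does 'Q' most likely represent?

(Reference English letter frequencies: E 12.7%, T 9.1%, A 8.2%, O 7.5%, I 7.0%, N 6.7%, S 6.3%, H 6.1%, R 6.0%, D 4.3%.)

Step 1: The observed frequency is 7.9%.
Step 2: Compare with English frequencies:
  E: 12.7% (difference: 4.8%)
  T: 9.1% (difference: 1.2%)
  A: 8.2% (difference: 0.3%) <-- closest
  O: 7.5% (difference: 0.4%)
  I: 7.0% (difference: 0.9%)
  N: 6.7% (difference: 1.2%)
  S: 6.3% (difference: 1.6%)
  H: 6.1% (difference: 1.8%)
  R: 6.0% (difference: 1.9%)
  D: 4.3% (difference: 3.6%)
Step 3: 'Q' most likely represents 'A' (frequency 8.2%).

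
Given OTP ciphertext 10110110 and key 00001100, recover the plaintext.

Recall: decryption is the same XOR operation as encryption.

Step 1: XOR ciphertext with key:
  Ciphertext: 10110110
  Key:        00001100
  XOR:        10111010
Step 2: Plaintext = 10111010 = 186 in decimal.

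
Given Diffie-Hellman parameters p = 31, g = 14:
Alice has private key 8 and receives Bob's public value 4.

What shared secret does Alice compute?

Step 1: s = B^a mod p = 4^8 mod 31.
  4^1 mod 31 = 4
  4^2 mod 31 = (4 * 4) mod 31 = 16
  4^3 mod 31 = (16 * 4) mod 31 = 2
  4^4 mod 31 = (2 * 4) mod 31 = 8
  4^5 mod 31 = (8 * 4) mod 31 = 1
  4^6 mod 31 = (1 * 4) mod 31 = 4
  4^7 mod 31 = (4 * 4) mod 31 = 16
  4^8 mod 31 = (16 * 4) mod 31 = 2
Result: shared secret = 2.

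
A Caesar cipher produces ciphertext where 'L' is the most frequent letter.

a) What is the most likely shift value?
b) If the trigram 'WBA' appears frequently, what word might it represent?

Step 1: In English, 'E' is the most frequent letter (12.7%).
Step 2: The most frequent ciphertext letter is 'L' (position 11).
Step 3: Shift = (11 - 4) mod 26 = 7.
Step 4: Decrypt 'WBA' by shifting back 7:
  W -> P
  B -> U
  A -> T
Step 5: 'WBA' decrypts to 'PUT'.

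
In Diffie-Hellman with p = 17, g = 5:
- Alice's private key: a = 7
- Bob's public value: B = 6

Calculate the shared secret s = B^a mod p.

Step 1: s = B^a mod p = 6^7 mod 17.
  6^1 mod 17 = 6
  6^2 mod 17 = (6 * 6) mod 17 = 2
  6^3 mod 17 = (2 * 6) mod 17 = 12
  6^4 mod 17 = (12 * 6) mod 17 = 4
  6^5 mod 17 = (4 * 6) mod 17 = 7
  6^6 mod 17 = (7 * 6) mod 17 = 8
  6^7 mod 17 = (8 * 6) mod 17 = 14
Result: shared secret = 14.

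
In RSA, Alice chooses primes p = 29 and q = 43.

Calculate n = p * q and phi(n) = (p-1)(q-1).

Step 1: n = p * q = 29 * 43 = 1247.
Step 2: phi(n) = (p-1)(q-1) = 28 * 42 = 1176.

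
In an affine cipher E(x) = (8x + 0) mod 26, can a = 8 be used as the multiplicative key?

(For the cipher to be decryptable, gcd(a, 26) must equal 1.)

Step 1: Compute gcd(8, 26).
Step 2: gcd(8, 26) = 2.
Since gcd = 2 != 1, 8 shares a common factor with 26, so it cannot be used.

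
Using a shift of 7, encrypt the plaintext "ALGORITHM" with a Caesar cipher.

Step 1: For each letter, shift forward by 7 positions (mod 26).
  A (position 0) -> position (0+7) mod 26 = 7 -> H
  L (position 11) -> position (11+7) mod 26 = 18 -> S
  G (position 6) -> position (6+7) mod 26 = 13 -> N
  O (position 14) -> position (14+7) mod 26 = 21 -> V
  R (position 17) -> position (17+7) mod 26 = 24 -> Y
  I (position 8) -> position (8+7) mod 26 = 15 -> P
  T (position 19) -> position (19+7) mod 26 = 0 -> A
  H (position 7) -> position (7+7) mod 26 = 14 -> O
  M (position 12) -> position (12+7) mod 26 = 19 -> T
Result: HSNVYPAOT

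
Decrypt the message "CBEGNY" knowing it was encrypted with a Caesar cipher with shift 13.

Step 1: Reverse the shift by subtracting 13 from each letter position.
  C (position 2) -> position (2-13) mod 26 = 15 -> P
  B (position 1) -> position (1-13) mod 26 = 14 -> O
  E (position 4) -> position (4-13) mod 26 = 17 -> R
  G (position 6) -> position (6-13) mod 26 = 19 -> T
  N (position 13) -> position (13-13) mod 26 = 0 -> A
  Y (position 24) -> position (24-13) mod 26 = 11 -> L
Decrypted message: PORTAL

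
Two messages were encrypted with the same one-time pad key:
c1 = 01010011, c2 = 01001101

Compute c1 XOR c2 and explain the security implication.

Step 1: c1 XOR c2 = (m1 XOR k) XOR (m2 XOR k).
Step 2: By XOR associativity/commutativity: = m1 XOR m2 XOR k XOR k = m1 XOR m2.
Step 3: 01010011 XOR 01001101 = 00011110 = 30.
Step 4: The key cancels out! An attacker learns m1 XOR m2 = 30, revealing the relationship between plaintexts.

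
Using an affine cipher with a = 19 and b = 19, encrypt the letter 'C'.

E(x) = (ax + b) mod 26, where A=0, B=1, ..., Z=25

Step 1: Convert 'C' to number: x = 2.
Step 2: E(2) = (19 * 2 + 19) mod 26 = 57 mod 26 = 5.
Step 3: Convert 5 back to letter: F.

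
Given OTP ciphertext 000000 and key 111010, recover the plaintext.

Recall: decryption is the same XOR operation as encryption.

Step 1: XOR ciphertext with key:
  Ciphertext: 000000
  Key:        111010
  XOR:        111010
Step 2: Plaintext = 111010 = 58 in decimal.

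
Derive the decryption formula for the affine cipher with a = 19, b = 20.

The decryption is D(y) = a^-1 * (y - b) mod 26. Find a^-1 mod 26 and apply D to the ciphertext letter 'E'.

Step 1: Find a^-1, the modular inverse of 19 mod 26.
Step 2: We need 19 * a^-1 = 1 (mod 26).
Step 3: 19 * 11 = 209 = 8 * 26 + 1, so a^-1 = 11.
Step 4: D(y) = 11(y - 20) mod 26.
Step 5: Apply to 'E' (y = 4): D(4) = 11 * (4 - 20) mod 26 = 11 * -16 mod 26 = 6 -> 'G'.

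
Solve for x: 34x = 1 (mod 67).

Step 1: We need x such that 34 * x = 1 (mod 67).
Step 2: Using the extended Euclidean algorithm or trial:
  34 * 2 = 68 = 1 * 67 + 1.
Step 3: Since 68 mod 67 = 1, the inverse is x = 2.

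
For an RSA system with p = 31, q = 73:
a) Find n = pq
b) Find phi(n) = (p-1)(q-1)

Step 1: n = p * q = 31 * 73 = 2263.
Step 2: phi(n) = (p-1)(q-1) = 30 * 72 = 2160.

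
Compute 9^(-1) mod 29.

Step 1: We need x such that 9 * x = 1 (mod 29).
Step 2: Using the extended Euclidean algorithm or trial:
  9 * 13 = 117 = 4 * 29 + 1.
Step 3: Since 117 mod 29 = 1, the inverse is x = 13.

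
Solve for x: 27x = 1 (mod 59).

Step 1: We need x such that 27 * x = 1 (mod 59).
Step 2: Using the extended Euclidean algorithm or trial:
  27 * 35 = 945 = 16 * 59 + 1.
Step 3: Since 945 mod 59 = 1, the inverse is x = 35.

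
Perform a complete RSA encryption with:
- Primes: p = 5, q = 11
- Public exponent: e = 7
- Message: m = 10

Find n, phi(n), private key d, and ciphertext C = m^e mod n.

Step 1: n = 5 * 11 = 55.
Step 2: phi(n) = (5-1)(11-1) = 4 * 10 = 40.
Step 3: Find d = 7^(-1) mod 40 = 23.
  Verify: 7 * 23 = 161 = 1 (mod 40).
Step 4: C = 10^7 mod 55 = 10.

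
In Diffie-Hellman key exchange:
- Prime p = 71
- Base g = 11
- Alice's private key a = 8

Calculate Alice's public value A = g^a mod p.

Step 1: A = g^a mod p = 11^8 mod 71.
  11^1 mod 71 = 11
  11^2 mod 71 = (11 * 11) mod 71 = 50
  11^3 mod 71 = (50 * 11) mod 71 = 53
  11^4 mod 71 = (53 * 11) mod 71 = 15
  11^5 mod 71 = (15 * 11) mod 71 = 23
  11^6 mod 71 = (23 * 11) mod 71 = 40
  11^7 mod 71 = (40 * 11) mod 71 = 14
  11^8 mod 71 = (14 * 11) mod 71 = 12
Result: A = 12.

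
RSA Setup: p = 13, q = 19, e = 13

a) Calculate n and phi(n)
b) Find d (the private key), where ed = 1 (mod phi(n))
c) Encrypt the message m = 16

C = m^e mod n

Step 1: n = 13 * 19 = 247.
Step 2: phi(n) = (13-1)(19-1) = 12 * 18 = 216.
Step 3: Find d = 13^(-1) mod 216 = 133.
  Verify: 13 * 133 = 1729 = 1 (mod 216).
Step 4: C = 16^13 mod 247 = 81.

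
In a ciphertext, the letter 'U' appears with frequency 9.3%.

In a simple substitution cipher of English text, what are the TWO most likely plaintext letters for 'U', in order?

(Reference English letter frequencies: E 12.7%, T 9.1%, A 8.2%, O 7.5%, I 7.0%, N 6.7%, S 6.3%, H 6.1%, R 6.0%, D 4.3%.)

Step 1: Observed frequency of 'U' is 9.3%.
Step 2: Compute distances to each reference frequency and sort:
  T (9.1%): difference = 0.2% <-- BEST
  A (8.2%): difference = 1.1% <-- RUNNER-UP
  O (7.5%): difference = 1.8%
  I (7.0%): difference = 2.3%
  N (6.7%): difference = 2.6%
Step 3: Most likely is 'T' (9.1%, diff 0.2%); second most likely is 'A' (8.2%, diff 1.1%).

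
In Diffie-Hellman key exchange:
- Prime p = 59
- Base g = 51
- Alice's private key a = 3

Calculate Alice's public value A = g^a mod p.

Step 1: A = g^a mod p = 51^3 mod 59.
  51^1 mod 59 = 51
  51^2 mod 59 = (51 * 51) mod 59 = 5
  51^3 mod 59 = (5 * 51) mod 59 = 19
Result: A = 19.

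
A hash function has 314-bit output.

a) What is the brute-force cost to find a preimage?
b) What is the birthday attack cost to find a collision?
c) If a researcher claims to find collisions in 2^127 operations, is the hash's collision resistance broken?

Step 1: Preimage resistance requires brute-force of 2^314 operations.
Step 2: Collision resistance (birthday bound) = 2^(314/2) = 2^157.
Step 3: The claimed attack costs 2^127 operations.
Step 4: Since 2^127 < 2^157, the claimed attack beats the generic birthday bound, so collision resistance is broken.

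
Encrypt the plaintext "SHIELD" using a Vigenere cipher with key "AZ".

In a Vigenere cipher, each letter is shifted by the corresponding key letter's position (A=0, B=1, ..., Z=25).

Step 1: Repeat key to match plaintext length:
  Plaintext: SHIELD
  Key:       AZAZAZ
Step 2: Encrypt each letter:
  S(18) + A(0) = (18+0) mod 26 = 18 = S
  H(7) + Z(25) = (7+25) mod 26 = 6 = G
  I(8) + A(0) = (8+0) mod 26 = 8 = I
  E(4) + Z(25) = (4+25) mod 26 = 3 = D
  L(11) + A(0) = (11+0) mod 26 = 11 = L
  D(3) + Z(25) = (3+25) mod 26 = 2 = C
Ciphertext: SGIDLC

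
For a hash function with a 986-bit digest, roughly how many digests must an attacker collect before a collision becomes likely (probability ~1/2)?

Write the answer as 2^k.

Step 1: The birthday paradox gives collision probability ~50% after sqrt(2^n) = 2^(n/2) hashes.
Step 2: For 986-bit output: 2^(986/2) = 2^493.
Step 3: Approximately 2^493 hash computations needed.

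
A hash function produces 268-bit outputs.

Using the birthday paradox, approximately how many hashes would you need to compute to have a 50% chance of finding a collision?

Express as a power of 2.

Step 1: The birthday paradox gives collision probability ~50% after sqrt(2^n) = 2^(n/2) hashes.
Step 2: For 268-bit output: 2^(268/2) = 2^134.
Step 3: Approximately 2^134 hash computations needed.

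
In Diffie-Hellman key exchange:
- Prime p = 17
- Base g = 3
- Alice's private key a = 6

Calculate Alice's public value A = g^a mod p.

Step 1: A = g^a mod p = 3^6 mod 17.
  3^1 mod 17 = 3
  3^2 mod 17 = (3 * 3) mod 17 = 9
  3^3 mod 17 = (9 * 3) mod 17 = 10
  3^4 mod 17 = (10 * 3) mod 17 = 13
  3^5 mod 17 = (13 * 3) mod 17 = 5
  3^6 mod 17 = (5 * 3) mod 17 = 15
Result: A = 15.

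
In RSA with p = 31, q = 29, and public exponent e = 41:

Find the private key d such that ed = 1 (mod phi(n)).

Step 1: n = 31 * 29 = 899.
Step 2: phi(n) = 30 * 28 = 840.
Step 3: Find d such that 41 * d = 1 (mod 840).
Step 4: d = 41^(-1) mod 840 = 41.
Verification: 41 * 41 = 1681 = 2 * 840 + 1.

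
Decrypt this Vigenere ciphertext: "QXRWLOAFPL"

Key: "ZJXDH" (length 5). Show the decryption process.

Step 1: Key 'ZJXDH' has length 5. Extended key: ZJXDHZJXDH
Step 2: Decrypt each position:
  Q(16) - Z(25) = 17 = R
  X(23) - J(9) = 14 = O
  R(17) - X(23) = 20 = U
  W(22) - D(3) = 19 = T
  L(11) - H(7) = 4 = E
  O(14) - Z(25) = 15 = P
  A(0) - J(9) = 17 = R
  F(5) - X(23) = 8 = I
  P(15) - D(3) = 12 = M
  L(11) - H(7) = 4 = E
Plaintext: ROUTEPRIME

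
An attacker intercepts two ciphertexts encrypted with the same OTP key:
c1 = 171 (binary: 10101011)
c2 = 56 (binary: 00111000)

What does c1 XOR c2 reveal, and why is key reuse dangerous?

Step 1: c1 XOR c2 = (m1 XOR k) XOR (m2 XOR k).
Step 2: By XOR associativity/commutativity: = m1 XOR m2 XOR k XOR k = m1 XOR m2.
Step 3: 10101011 XOR 00111000 = 10010011 = 147.
Step 4: The key cancels out! An attacker learns m1 XOR m2 = 147, revealing the relationship between plaintexts.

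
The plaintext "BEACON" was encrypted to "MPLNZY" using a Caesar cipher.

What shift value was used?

Step 1: Compare first letters: B (position 1) -> M (position 12).
Step 2: Shift = (12 - 1) mod 26 = 11.
The shift value is 11.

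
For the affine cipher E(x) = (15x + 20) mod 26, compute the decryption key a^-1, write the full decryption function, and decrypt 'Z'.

Step 1: Find a^-1, the modular inverse of 15 mod 26.
Step 2: We need 15 * a^-1 = 1 (mod 26).
Step 3: 15 * 7 = 105 = 4 * 26 + 1, so a^-1 = 7.
Step 4: D(y) = 7(y - 20) mod 26.
Step 5: Apply to 'Z' (y = 25): D(25) = 7 * (25 - 20) mod 26 = 7 * 5 mod 26 = 9 -> 'J'.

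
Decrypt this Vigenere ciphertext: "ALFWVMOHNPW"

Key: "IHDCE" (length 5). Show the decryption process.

Step 1: Key 'IHDCE' has length 5. Extended key: IHDCEIHDCEI
Step 2: Decrypt each position:
  A(0) - I(8) = 18 = S
  L(11) - H(7) = 4 = E
  F(5) - D(3) = 2 = C
  W(22) - C(2) = 20 = U
  V(21) - E(4) = 17 = R
  M(12) - I(8) = 4 = E
  O(14) - H(7) = 7 = H
  H(7) - D(3) = 4 = E
  N(13) - C(2) = 11 = L
  P(15) - E(4) = 11 = L
  W(22) - I(8) = 14 = O
Plaintext: SECUREHELLO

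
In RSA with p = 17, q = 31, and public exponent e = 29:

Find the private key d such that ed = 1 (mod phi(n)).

Step 1: n = 17 * 31 = 527.
Step 2: phi(n) = 16 * 30 = 480.
Step 3: Find d such that 29 * d = 1 (mod 480).
Step 4: d = 29^(-1) mod 480 = 149.
Verification: 29 * 149 = 4321 = 9 * 480 + 1.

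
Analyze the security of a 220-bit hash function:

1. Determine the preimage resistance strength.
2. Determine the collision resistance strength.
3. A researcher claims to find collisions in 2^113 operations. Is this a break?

Step 1: Preimage resistance requires brute-force of 2^220 operations.
Step 2: Collision resistance (birthday bound) = 2^(220/2) = 2^110.
Step 3: The claimed attack costs 2^113 operations.
Step 4: Since 2^113 >= 2^110, the claimed attack is no faster than the generic birthday attack, so this does not break collision resistance.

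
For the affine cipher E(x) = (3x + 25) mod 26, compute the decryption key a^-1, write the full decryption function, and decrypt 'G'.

Step 1: Find a^-1, the modular inverse of 3 mod 26.
Step 2: We need 3 * a^-1 = 1 (mod 26).
Step 3: 3 * 9 = 27 = 1 * 26 + 1, so a^-1 = 9.
Step 4: D(y) = 9(y - 25) mod 26.
Step 5: Apply to 'G' (y = 6): D(6) = 9 * (6 - 25) mod 26 = 9 * -19 mod 26 = 11 -> 'L'.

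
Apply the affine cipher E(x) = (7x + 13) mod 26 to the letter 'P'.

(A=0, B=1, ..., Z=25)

Step 1: Convert 'P' to number: x = 15.
Step 2: E(15) = (7 * 15 + 13) mod 26 = 118 mod 26 = 14.
Step 3: Convert 14 back to letter: O.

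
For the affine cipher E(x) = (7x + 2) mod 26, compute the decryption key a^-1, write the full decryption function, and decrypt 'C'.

Step 1: Find a^-1, the modular inverse of 7 mod 26.
Step 2: We need 7 * a^-1 = 1 (mod 26).
Step 3: 7 * 15 = 105 = 4 * 26 + 1, so a^-1 = 15.
Step 4: D(y) = 15(y - 2) mod 26.
Step 5: Apply to 'C' (y = 2): D(2) = 15 * (2 - 2) mod 26 = 15 * 0 mod 26 = 0 -> 'A'.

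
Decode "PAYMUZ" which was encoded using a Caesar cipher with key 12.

Step 1: Reverse the shift by subtracting 12 from each letter position.
  P (position 15) -> position (15-12) mod 26 = 3 -> D
  A (position 0) -> position (0-12) mod 26 = 14 -> O
  Y (position 24) -> position (24-12) mod 26 = 12 -> M
  M (position 12) -> position (12-12) mod 26 = 0 -> A
  U (position 20) -> position (20-12) mod 26 = 8 -> I
  Z (position 25) -> position (25-12) mod 26 = 13 -> N
Decrypted message: DOMAIN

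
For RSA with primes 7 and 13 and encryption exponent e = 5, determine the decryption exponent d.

Step 1: n = 7 * 13 = 91.
Step 2: phi(n) = 6 * 12 = 72.
Step 3: Find d such that 5 * d = 1 (mod 72).
Step 4: d = 5^(-1) mod 72 = 29.
Verification: 5 * 29 = 145 = 2 * 72 + 1.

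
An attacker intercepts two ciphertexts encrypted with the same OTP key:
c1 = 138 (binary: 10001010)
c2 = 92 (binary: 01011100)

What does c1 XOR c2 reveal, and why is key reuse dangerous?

Step 1: c1 XOR c2 = (m1 XOR k) XOR (m2 XOR k).
Step 2: By XOR associativity/commutativity: = m1 XOR m2 XOR k XOR k = m1 XOR m2.
Step 3: 10001010 XOR 01011100 = 11010110 = 214.
Step 4: The key cancels out! An attacker learns m1 XOR m2 = 214, revealing the relationship between plaintexts.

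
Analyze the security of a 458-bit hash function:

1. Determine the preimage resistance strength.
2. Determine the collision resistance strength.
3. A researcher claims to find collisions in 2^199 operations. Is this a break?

Step 1: Preimage resistance requires brute-force of 2^458 operations.
Step 2: Collision resistance (birthday bound) = 2^(458/2) = 2^229.
Step 3: The claimed attack costs 2^199 operations.
Step 4: Since 2^199 < 2^229, the claimed attack beats the generic birthday bound, so collision resistance is broken.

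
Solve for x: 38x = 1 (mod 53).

Step 1: We need x such that 38 * x = 1 (mod 53).
Step 2: Using the extended Euclidean algorithm or trial:
  38 * 7 = 266 = 5 * 53 + 1.
Step 3: Since 266 mod 53 = 1, the inverse is x = 7.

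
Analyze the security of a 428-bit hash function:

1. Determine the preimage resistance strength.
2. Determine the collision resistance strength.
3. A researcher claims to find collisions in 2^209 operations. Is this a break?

Step 1: Preimage resistance requires brute-force of 2^428 operations.
Step 2: Collision resistance (birthday bound) = 2^(428/2) = 2^214.
Step 3: The claimed attack costs 2^209 operations.
Step 4: Since 2^209 < 2^214, the claimed attack beats the generic birthday bound, so collision resistance is broken.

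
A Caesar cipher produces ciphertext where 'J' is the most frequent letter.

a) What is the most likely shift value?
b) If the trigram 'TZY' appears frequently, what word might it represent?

Step 1: In English, 'E' is the most frequent letter (12.7%).
Step 2: The most frequent ciphertext letter is 'J' (position 9).
Step 3: Shift = (9 - 4) mod 26 = 5.
Step 4: Decrypt 'TZY' by shifting back 5:
  T -> O
  Z -> U
  Y -> T
Step 5: 'TZY' decrypts to 'OUT'.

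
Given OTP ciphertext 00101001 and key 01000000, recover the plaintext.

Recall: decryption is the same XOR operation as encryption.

Step 1: XOR ciphertext with key:
  Ciphertext: 00101001
  Key:        01000000
  XOR:        01101001
Step 2: Plaintext = 01101001 = 105 in decimal.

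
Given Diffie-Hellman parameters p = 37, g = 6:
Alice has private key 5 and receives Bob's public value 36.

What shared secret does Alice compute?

Step 1: s = B^a mod p = 36^5 mod 37.
  36^1 mod 37 = 36
  36^2 mod 37 = (36 * 36) mod 37 = 1
  36^3 mod 37 = (1 * 36) mod 37 = 36
  36^4 mod 37 = (36 * 36) mod 37 = 1
  36^5 mod 37 = (1 * 36) mod 37 = 36
Result: shared secret = 36.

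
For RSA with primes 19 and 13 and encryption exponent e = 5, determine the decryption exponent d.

Step 1: n = 19 * 13 = 247.
Step 2: phi(n) = 18 * 12 = 216.
Step 3: Find d such that 5 * d = 1 (mod 216).
Step 4: d = 5^(-1) mod 216 = 173.
Verification: 5 * 173 = 865 = 4 * 216 + 1.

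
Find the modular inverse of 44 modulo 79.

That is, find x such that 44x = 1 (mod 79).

Step 1: We need x such that 44 * x = 1 (mod 79).
Step 2: Using the extended Euclidean algorithm or trial:
  44 * 9 = 396 = 5 * 79 + 1.
Step 3: Since 396 mod 79 = 1, the inverse is x = 9.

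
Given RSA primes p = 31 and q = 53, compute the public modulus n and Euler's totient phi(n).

Step 1: n = p * q = 31 * 53 = 1643.
Step 2: phi(n) = (p-1)(q-1) = 30 * 52 = 1560.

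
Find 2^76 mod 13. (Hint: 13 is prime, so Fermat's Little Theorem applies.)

Step 1: Since 13 is prime, by Fermat's Little Theorem: 2^12 = 1 (mod 13).
Step 2: Reduce exponent: 76 mod 12 = 4.
Step 3: So 2^76 = 2^4 (mod 13).
Step 4: 2^4 mod 13 = 3.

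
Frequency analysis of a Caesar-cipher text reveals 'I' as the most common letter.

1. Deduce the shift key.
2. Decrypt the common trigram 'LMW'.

Step 1: In English, 'E' is the most frequent letter (12.7%).
Step 2: The most frequent ciphertext letter is 'I' (position 8).
Step 3: Shift = (8 - 4) mod 26 = 4.
Step 4: Decrypt 'LMW' by shifting back 4:
  L -> H
  M -> I
  W -> S
Step 5: 'LMW' decrypts to 'HIS'.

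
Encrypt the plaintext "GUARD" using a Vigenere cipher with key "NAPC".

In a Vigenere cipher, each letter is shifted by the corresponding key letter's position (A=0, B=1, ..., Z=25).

Step 1: Repeat key to match plaintext length:
  Plaintext: GUARD
  Key:       NAPCN
Step 2: Encrypt each letter:
  G(6) + N(13) = (6+13) mod 26 = 19 = T
  U(20) + A(0) = (20+0) mod 26 = 20 = U
  A(0) + P(15) = (0+15) mod 26 = 15 = P
  R(17) + C(2) = (17+2) mod 26 = 19 = T
  D(3) + N(13) = (3+13) mod 26 = 16 = Q
Ciphertext: TUPTQ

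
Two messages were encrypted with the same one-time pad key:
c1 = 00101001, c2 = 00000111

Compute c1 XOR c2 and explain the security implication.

Step 1: c1 XOR c2 = (m1 XOR k) XOR (m2 XOR k).
Step 2: By XOR associativity/commutativity: = m1 XOR m2 XOR k XOR k = m1 XOR m2.
Step 3: 00101001 XOR 00000111 = 00101110 = 46.
Step 4: The key cancels out! An attacker learns m1 XOR m2 = 46, revealing the relationship between plaintexts.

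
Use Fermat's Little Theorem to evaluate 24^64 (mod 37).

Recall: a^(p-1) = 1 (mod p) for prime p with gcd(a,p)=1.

Step 1: Since 37 is prime, by Fermat's Little Theorem: 24^36 = 1 (mod 37).
Step 2: Reduce exponent: 64 mod 36 = 28.
Step 3: So 24^64 = 24^28 (mod 37).
Step 4: 24^28 mod 37 = 33.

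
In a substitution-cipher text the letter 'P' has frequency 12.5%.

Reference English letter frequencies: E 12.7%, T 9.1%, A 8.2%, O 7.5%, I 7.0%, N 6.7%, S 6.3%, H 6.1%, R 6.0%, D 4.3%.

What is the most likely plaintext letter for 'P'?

Step 1: The observed frequency is 12.5%.
Step 2: Compare with English frequencies:
  E: 12.7% (difference: 0.2%) <-- closest
  T: 9.1% (difference: 3.4%)
  A: 8.2% (difference: 4.3%)
  O: 7.5% (difference: 5.0%)
  I: 7.0% (difference: 5.5%)
  N: 6.7% (difference: 5.8%)
  S: 6.3% (difference: 6.2%)
  H: 6.1% (difference: 6.4%)
  R: 6.0% (difference: 6.5%)
  D: 4.3% (difference: 8.2%)
Step 3: 'P' most likely represents 'E' (frequency 12.7%).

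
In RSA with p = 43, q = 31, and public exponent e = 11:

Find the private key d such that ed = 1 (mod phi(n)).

Step 1: n = 43 * 31 = 1333.
Step 2: phi(n) = 42 * 30 = 1260.
Step 3: Find d such that 11 * d = 1 (mod 1260).
Step 4: d = 11^(-1) mod 1260 = 1031.
Verification: 11 * 1031 = 11341 = 9 * 1260 + 1.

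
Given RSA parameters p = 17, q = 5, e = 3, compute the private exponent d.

Step 1: n = 17 * 5 = 85.
Step 2: phi(n) = 16 * 4 = 64.
Step 3: Find d such that 3 * d = 1 (mod 64).
Step 4: d = 3^(-1) mod 64 = 43.
Verification: 3 * 43 = 129 = 2 * 64 + 1.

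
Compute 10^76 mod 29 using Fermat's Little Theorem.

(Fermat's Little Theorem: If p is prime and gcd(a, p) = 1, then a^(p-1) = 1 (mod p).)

Step 1: Since 29 is prime, by Fermat's Little Theorem: 10^28 = 1 (mod 29).
Step 2: Reduce exponent: 76 mod 28 = 20.
Step 3: So 10^76 = 10^20 (mod 29).
Step 4: 10^20 mod 29 = 7.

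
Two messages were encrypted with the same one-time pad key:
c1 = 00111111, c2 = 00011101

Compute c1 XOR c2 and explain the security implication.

Step 1: c1 XOR c2 = (m1 XOR k) XOR (m2 XOR k).
Step 2: By XOR associativity/commutativity: = m1 XOR m2 XOR k XOR k = m1 XOR m2.
Step 3: 00111111 XOR 00011101 = 00100010 = 34.
Step 4: The key cancels out! An attacker learns m1 XOR m2 = 34, revealing the relationship between plaintexts.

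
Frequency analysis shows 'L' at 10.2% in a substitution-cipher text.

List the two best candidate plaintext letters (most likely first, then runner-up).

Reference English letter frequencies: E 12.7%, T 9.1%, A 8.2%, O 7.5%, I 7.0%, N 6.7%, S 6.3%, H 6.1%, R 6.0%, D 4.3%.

Step 1: Observed frequency of 'L' is 10.2%.
Step 2: Compute distances to each reference frequency and sort:
  T (9.1%): difference = 1.1% <-- BEST
  A (8.2%): difference = 2.0% <-- RUNNER-UP
  E (12.7%): difference = 2.5%
  O (7.5%): difference = 2.7%
  I (7.0%): difference = 3.2%
Step 3: Most likely is 'T' (9.1%, diff 1.1%); second most likely is 'A' (8.2%, diff 2.0%).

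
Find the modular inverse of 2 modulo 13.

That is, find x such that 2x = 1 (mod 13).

Step 1: We need x such that 2 * x = 1 (mod 13).
Step 2: Using the extended Euclidean algorithm or trial:
  2 * 7 = 14 = 1 * 13 + 1.
Step 3: Since 14 mod 13 = 1, the inverse is x = 7.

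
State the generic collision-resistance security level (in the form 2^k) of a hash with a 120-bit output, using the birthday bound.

Step 1: The birthday paradox gives collision probability ~50% after sqrt(2^n) = 2^(n/2) hashes.
Step 2: For 120-bit output: 2^(120/2) = 2^60.
Step 3: Approximately 2^60 hash computations needed.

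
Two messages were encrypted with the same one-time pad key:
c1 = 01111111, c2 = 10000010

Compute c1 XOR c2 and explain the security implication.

Step 1: c1 XOR c2 = (m1 XOR k) XOR (m2 XOR k).
Step 2: By XOR associativity/commutativity: = m1 XOR m2 XOR k XOR k = m1 XOR m2.
Step 3: 01111111 XOR 10000010 = 11111101 = 253.
Step 4: The key cancels out! An attacker learns m1 XOR m2 = 253, revealing the relationship between plaintexts.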